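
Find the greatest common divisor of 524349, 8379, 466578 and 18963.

441

gcd(524349, 8379): 524349 = 62·8379 + 4851; 8379 = 1·4851 + 3528; 4851 = 1·3528 + 1323; 3528 = 2·1323 + 882; 1323 = 1·882 + 441; 882 = 2·441 + 0 → 441
gcd(441, 466578): 466578 = 1058·441 + 0 → 441
gcd(441, 18963): 18963 = 43·441 + 0 → 441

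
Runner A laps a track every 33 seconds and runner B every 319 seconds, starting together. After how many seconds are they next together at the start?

gcd first: 319 = 9·33 + 22; 33 = 1·22 + 11; 22 = 2·11 + 0 → gcd = 11
lcm = 33·319/gcd = 10527/11 = 957

957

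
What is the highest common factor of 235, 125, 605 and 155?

235 = 5 · 47; 125 = 5³; 605 = 5 · 11²; 155 = 5 · 31
gcd takes min exponent of each prime: 5 = 5

5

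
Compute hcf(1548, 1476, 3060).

36

gcd(1548, 1476): 1548 = 1·1476 + 72; 1476 = 20·72 + 36; 72 = 2·36 + 0 → 36
gcd(36, 3060): 3060 = 85·36 + 0 → 36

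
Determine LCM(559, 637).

gcd first: 637 = 1·559 + 78; 559 = 7·78 + 13; 78 = 6·13 + 0 → gcd = 13
lcm = 559·637/gcd = 356083/13 = 27391

27391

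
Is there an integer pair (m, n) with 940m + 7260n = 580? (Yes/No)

By Bézout, 940m + 7260n = 580 has integer solutions iff gcd(940, 7260) | 580.
Euclid: 7260 = 7·940 + 680; 940 = 1·680 + 260; 680 = 2·260 + 160; 260 = 1·160 + 100; 160 = 1·100 + 60; 100 = 1·60 + 40; 60 = 1·40 + 20; 40 = 2·20 + 0. gcd = 20; 580 mod 20 = 0. Yes.

Yes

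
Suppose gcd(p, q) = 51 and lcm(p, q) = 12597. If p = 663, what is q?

Using pq = gcd(p,q)·lcm(p,q) = 51·12597 = 642447, we get q = 642447/663 = 969.

969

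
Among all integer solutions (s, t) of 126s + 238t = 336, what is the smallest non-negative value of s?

Reduce mod 238: 126s ≡ 336 (mod 238). With g = gcd(126, 238) = 14 dividing 336, divide through: 9s ≡ 24 (mod 17).
Since gcd(9, 17) = 1, s ≡ 24·(9)⁻¹ ≡ 14 (mod 17). Smallest non-negative: 14.

14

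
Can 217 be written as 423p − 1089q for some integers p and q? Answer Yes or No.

By Bézout, 423p − 1089q = 217 has integer solutions iff gcd(423, 1089) | 217.
Euclid: 1089 = 2·423 + 243; 423 = 1·243 + 180; 243 = 1·180 + 63; 180 = 2·63 + 54; 63 = 1·54 + 9; 54 = 6·9 + 0. gcd = 9; 217 mod 9 = 1. No.

No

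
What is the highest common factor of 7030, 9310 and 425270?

10

gcd(7030, 9310): 9310 = 1·7030 + 2280; 7030 = 3·2280 + 190; 2280 = 12·190 + 0 → 190
gcd(190, 425270): 425270 = 2238·190 + 50; 190 = 3·50 + 40; 50 = 1·40 + 10; 40 = 4·10 + 0 → 10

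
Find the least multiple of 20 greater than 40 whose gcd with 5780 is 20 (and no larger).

60

gcd(t, 5780) = 20 forces 20 | t; write t = 20s. Then gcd(20s, 20·289) = 20·gcd(s, 289), so need gcd(s, 289) = 1.
20s > 40 gives s ≥ 3. The least s ≥ 3 coprime to 289 is 3, so t = 20·3 = 60.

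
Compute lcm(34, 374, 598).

111826

34 = 2 · 17; 374 = 2 · 11 · 17; 598 = 2 · 13 · 23
lcm takes max exponent of each prime: 2 · 11 · 13 · 17 · 23 = 111826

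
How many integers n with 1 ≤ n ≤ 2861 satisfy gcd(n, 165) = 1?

Prime factors of 165: 3, 5, 11. Count integers ≤ 2861 divisible by none of them.
By inclusion–exclusion: 2861 − ⌊2861/3⌋ − ⌊2861/5⌋ − ⌊2861/11⌋ + ⌊2861/15⌋ + ⌊2861/33⌋ + ⌊2861/55⌋ − ⌊2861/165⌋ = 1387.

1387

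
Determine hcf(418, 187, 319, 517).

11

gcd(418, 187): 418 = 2·187 + 44; 187 = 4·44 + 11; 44 = 4·11 + 0 → 11
gcd(11, 319): 319 = 29·11 + 0 → 11
gcd(11, 517): 517 = 47·11 + 0 → 11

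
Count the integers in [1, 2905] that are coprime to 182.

1149

182 = 2·7·13. Inclusion–exclusion on these primes:
2905 − ⌊2905/2⌋ − ⌊2905/7⌋ − ⌊2905/13⌋ + ⌊2905/14⌋ + ⌊2905/26⌋ + ⌊2905/91⌋ − ⌊2905/182⌋ = 1149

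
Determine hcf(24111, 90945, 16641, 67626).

gcd(24111, 90945): 90945 = 3·24111 + 18612; 24111 = 1·18612 + 5499; 18612 = 3·5499 + 2115; 5499 = 2·2115 + 1269; 2115 = 1·1269 + 846; 1269 = 1·846 + 423; 846 = 2·423 + 0 → 423
gcd(423, 16641): 16641 = 39·423 + 144; 423 = 2·144 + 135; 144 = 1·135 + 9; 135 = 15·9 + 0 → 9
gcd(9, 67626): 67626 = 7514·9 + 0 → 9

9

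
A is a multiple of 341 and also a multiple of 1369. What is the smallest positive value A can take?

466829

341 = 11 · 31; 1369 = 37²
max exponents: 11 · 31 · 37² = 466829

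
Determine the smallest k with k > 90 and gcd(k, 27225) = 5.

95

gcd(k, 27225) = 5 forces 5 | k; write k = 5s. Then gcd(5s, 5·5445) = 5·gcd(s, 5445), so need gcd(s, 5445) = 1.
5s > 90 gives s ≥ 19. The least s ≥ 19 coprime to 5445 is 19, so k = 5·19 = 95.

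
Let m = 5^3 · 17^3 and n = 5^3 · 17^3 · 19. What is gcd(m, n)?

min exponent per shared prime: 5^3 · 17^3 = 614125

614125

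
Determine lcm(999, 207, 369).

942057

lcm(999, 207) = 999·207/gcd = 206793/9 = 22977
lcm(22977, 369) = 22977·369/gcd = 8478513/9 = 942057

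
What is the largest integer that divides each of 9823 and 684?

9823 = 11 · 19 · 47
684 = 2² · 3² · 19
Common: 19 = 19

19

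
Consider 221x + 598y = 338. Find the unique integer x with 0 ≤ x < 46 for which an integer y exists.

34

Reduce mod 598: 221x ≡ 338 (mod 598). With g = gcd(221, 598) = 13 dividing 338, divide through: 17x ≡ 26 (mod 46).
Since gcd(17, 46) = 1, x ≡ 26·(17)⁻¹ ≡ 34 (mod 46). Smallest non-negative: 34.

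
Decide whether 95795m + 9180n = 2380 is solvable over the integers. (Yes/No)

Yes

By Bézout, 95795m + 9180n = 2380 has integer solutions iff gcd(95795, 9180) | 2380.
Euclid: 95795 = 10·9180 + 3995; 9180 = 2·3995 + 1190; 3995 = 3·1190 + 425; 1190 = 2·425 + 340; 425 = 1·340 + 85; 340 = 4·85 + 0. gcd = 85; 2380 mod 85 = 0. Yes.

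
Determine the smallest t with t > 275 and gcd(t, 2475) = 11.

286

2475 = 11·225. Any t with gcd(t, 2475) = 11 is a multiple of 11, say 11s, with s coprime to 225.
Need s > 275/11, so s ≥ 26. First s ≥ 26 with gcd(s, 225) = 1 is s = 26. Thus t = 11·26 = 286.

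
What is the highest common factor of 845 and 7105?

5

Euclid: 7105 = 8·845 + 345; 845 = 2·345 + 155; 345 = 2·155 + 35; 155 = 4·35 + 15; 35 = 2·15 + 5; 15 = 3·5 + 0. Last nonzero remainder: 5.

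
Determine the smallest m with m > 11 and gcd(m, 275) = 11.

22

275 = 11·25. Any m with gcd(m, 275) = 11 is a multiple of 11, say 11s, with s coprime to 25.
Need s > 11/11, so s ≥ 2. First s ≥ 2 with gcd(s, 25) = 1 is s = 2. Thus m = 11·2 = 22.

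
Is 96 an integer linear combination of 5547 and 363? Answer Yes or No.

By Bézout, 5547x + 363y = 96 has integer solutions iff gcd(5547, 363) | 96.
Euclid: 5547 = 15·363 + 102; 363 = 3·102 + 57; 102 = 1·57 + 45; 57 = 1·45 + 12; 45 = 3·12 + 9; 12 = 1·9 + 3; 9 = 3·3 + 0. gcd = 3; 96 mod 3 = 0. Yes.

Yes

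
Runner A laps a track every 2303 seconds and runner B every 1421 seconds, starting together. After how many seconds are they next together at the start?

66787

gcd first: 2303 = 1·1421 + 882; 1421 = 1·882 + 539; 882 = 1·539 + 343; 539 = 1·343 + 196; 343 = 1·196 + 147; 196 = 1·147 + 49; 147 = 3·49 + 0 → gcd = 49
lcm = 2303·1421/gcd = 3272563/49 = 66787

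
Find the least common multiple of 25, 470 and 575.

54050

25 = 5²; 470 = 2 · 5 · 47; 575 = 5² · 23
lcm takes max exponent of each prime: 2 · 5² · 23 · 47 = 54050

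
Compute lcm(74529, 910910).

8198190

74529 = 3² · 7² · 13²; 910910 = 2 · 5 · 7² · 11 · 13²
max exponents: 2 · 3² · 5 · 7² · 11 · 13² = 8198190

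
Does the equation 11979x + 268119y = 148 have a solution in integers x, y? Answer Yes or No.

No

gcd(11979, 268119): 268119 = 22·11979 + 4581; 11979 = 2·4581 + 2817; 4581 = 1·2817 + 1764; 2817 = 1·1764 + 1053; 1764 = 1·1053 + 711; 1053 = 1·711 + 342; 711 = 2·342 + 27; 342 = 12·27 + 18; 27 = 1·18 + 9; 18 = 2·9 + 0 → 9
9 does not divide 148, so a solution does not exist.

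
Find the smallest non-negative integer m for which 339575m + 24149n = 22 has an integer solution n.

Reduce mod 24149: 339575m ≡ 22 (mod 24149). With g = gcd(339575, 24149) = 1 dividing 22, divide through: 339575m ≡ 22 (mod 24149).
Since gcd(339575, 24149) = 1, m ≡ 22·(339575)⁻¹ ≡ 10996 (mod 24149). Smallest non-negative: 10996.

10996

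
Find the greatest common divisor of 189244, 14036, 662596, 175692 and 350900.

gcd(189244, 14036): 189244 = 13·14036 + 6776; 14036 = 2·6776 + 484; 6776 = 14·484 + 0 → 484
gcd(484, 662596): 662596 = 1369·484 + 0 → 484
gcd(484, 175692): 175692 = 363·484 + 0 → 484
gcd(484, 350900): 350900 = 725·484 + 0 → 484

484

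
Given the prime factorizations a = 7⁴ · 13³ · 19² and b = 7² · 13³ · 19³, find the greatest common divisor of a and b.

min exponent per shared prime: 7² · 13³ · 19² = 38862733

38862733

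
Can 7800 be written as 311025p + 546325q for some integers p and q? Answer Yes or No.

Yes

By Bézout, 311025p + 546325q = 7800 has integer solutions iff gcd(311025, 546325) | 7800.
Euclid: 546325 = 1·311025 + 235300; 311025 = 1·235300 + 75725; 235300 = 3·75725 + 8125; 75725 = 9·8125 + 2600; 8125 = 3·2600 + 325; 2600 = 8·325 + 0. gcd = 325; 7800 mod 325 = 0. Yes.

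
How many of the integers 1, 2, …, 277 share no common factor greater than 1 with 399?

399 = 3·7·19. Inclusion–exclusion on these primes:
277 − ⌊277/3⌋ − ⌊277/7⌋ − ⌊277/19⌋ + ⌊277/21⌋ + ⌊277/57⌋ + ⌊277/133⌋ − ⌊277/399⌋ = 151

151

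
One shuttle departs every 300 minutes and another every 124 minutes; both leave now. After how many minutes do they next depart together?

9300

gcd first: 300 = 2·124 + 52; 124 = 2·52 + 20; 52 = 2·20 + 12; 20 = 1·12 + 8; 12 = 1·8 + 4; 8 = 2·4 + 0 → gcd = 4
lcm = 300·124/gcd = 37200/4 = 9300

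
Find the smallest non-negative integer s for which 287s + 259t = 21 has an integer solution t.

10

Reduce mod 259: 287s ≡ 21 (mod 259). With g = gcd(287, 259) = 7 dividing 21, divide through: 41s ≡ 3 (mod 37).
Since gcd(41, 37) = 1, s ≡ 3·(41)⁻¹ ≡ 10 (mod 37). Smallest non-negative: 10.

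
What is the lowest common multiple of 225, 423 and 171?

225 = 3² · 5²; 423 = 3² · 47; 171 = 3² · 19
lcm takes max exponent of each prime: 3² · 5² · 19 · 47 = 200925

200925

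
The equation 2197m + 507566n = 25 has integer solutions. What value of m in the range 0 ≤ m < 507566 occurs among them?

51519

Euclid: 507566 = 231·2197 + 59; 2197 = 37·59 + 14; 59 = 4·14 + 3; 14 = 4·3 + 2; 3 = 1·2 + 1; 2 = 2·1 + 0 → gcd = 1; 25 = 1·25.
Back-substitution yields 2197·(-180663) + 507566·(782) = 1, so one solution is m = -180663·25 = -4516575, n = 782·25 = 19550.
Solutions in m differ by 507566/1 = 507566; the one in [0, 507566) is -4516575 mod 507566 = 51519.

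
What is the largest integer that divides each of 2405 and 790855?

65

Euclid: 790855 = 328·2405 + 2015; 2405 = 1·2015 + 390; 2015 = 5·390 + 65; 390 = 6·65 + 0. Last nonzero remainder: 65.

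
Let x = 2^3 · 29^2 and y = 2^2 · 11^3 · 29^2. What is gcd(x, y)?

min exponent per shared prime: 2^2 · 29^2 = 3364

3364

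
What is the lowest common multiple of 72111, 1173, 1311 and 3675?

656247958275

72111 = 3 · 13 · 43²; 1173 = 3 · 17 · 23; 1311 = 3 · 19 · 23; 3675 = 3 · 5² · 7²
lcm takes max exponent of each prime: 3 · 5² · 7² · 13 · 17 · 19 · 23 · 43² = 656247958275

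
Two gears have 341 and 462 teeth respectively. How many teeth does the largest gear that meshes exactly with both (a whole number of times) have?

341 = 11 · 31
462 = 2 · 3 · 7 · 11
Common: 11 = 11

11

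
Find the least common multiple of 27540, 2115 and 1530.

1294380

lcm(27540, 2115) = 27540·2115/gcd = 58247100/45 = 1294380
lcm(1294380, 1530) = 1294380·1530/gcd = 1980401400/1530 = 1294380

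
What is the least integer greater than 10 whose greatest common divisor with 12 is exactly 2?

14

gcd(m, 12) = 2 forces 2 | m; write m = 2s. Then gcd(2s, 2·6) = 2·gcd(s, 6), so need gcd(s, 6) = 1.
2s > 10 gives s ≥ 6. The least s ≥ 6 coprime to 6 is 7, so m = 2·7 = 14.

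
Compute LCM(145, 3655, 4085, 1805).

38264195

lcm(145, 3655) = 145·3655/gcd = 529975/5 = 105995
lcm(105995, 4085) = 105995·4085/gcd = 432989575/215 = 2013905
lcm(2013905, 1805) = 2013905·1805/gcd = 3635098525/95 = 38264195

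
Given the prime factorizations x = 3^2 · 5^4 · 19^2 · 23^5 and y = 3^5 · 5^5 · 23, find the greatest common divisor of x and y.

129375

min exponent per shared prime: 3^2 · 5^4 · 23 = 129375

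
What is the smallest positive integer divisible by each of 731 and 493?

21199

731 = 17 · 43; 493 = 17 · 29
max exponents: 17 · 29 · 43 = 21199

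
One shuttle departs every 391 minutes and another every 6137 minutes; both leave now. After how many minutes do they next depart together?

141151

391 = 17 · 23; 6137 = 17 · 19²
max exponents: 17 · 19² · 23 = 141151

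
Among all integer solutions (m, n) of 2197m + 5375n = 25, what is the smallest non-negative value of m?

4575

Euclid: 5375 = 2·2197 + 981; 2197 = 2·981 + 235; 981 = 4·235 + 41; 235 = 5·41 + 30; 41 = 1·30 + 11; 30 = 2·11 + 8; 11 = 1·8 + 3; 8 = 2·3 + 2; 3 = 1·2 + 1; 2 = 2·1 + 0 → gcd = 1; 25 = 1·25.
Back-substitution yields 2197·(-1967) + 5375·(804) = 1, so one solution is m = -1967·25 = -49175, n = 804·25 = 20100.
Solutions in m differ by 5375/1 = 5375; the one in [0, 5375) is -49175 mod 5375 = 4575.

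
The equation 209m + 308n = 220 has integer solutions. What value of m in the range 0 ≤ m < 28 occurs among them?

gcd(209, 308) = 11 (Euclid: 308 = 1·209 + 99; 209 = 2·99 + 11; 99 = 9·11 + 0), and 11 | 220.
Extended Euclid: 209·(3) + 308·(-2) = 11. Scale by 20: m₀ = 60.
General solution m = m₀ + 28t; reducing mod 28 gives m = 4 (and n = -2).

4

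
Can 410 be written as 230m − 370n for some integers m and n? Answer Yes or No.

By Bézout, 230m − 370n = 410 has integer solutions iff gcd(230, 370) | 410.
Euclid: 370 = 1·230 + 140; 230 = 1·140 + 90; 140 = 1·90 + 50; 90 = 1·50 + 40; 50 = 1·40 + 10; 40 = 4·10 + 0. gcd = 10; 410 mod 10 = 0. Yes.

Yes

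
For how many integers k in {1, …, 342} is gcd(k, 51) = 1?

214

51 = 3·17. Inclusion–exclusion on these primes:
342 − ⌊342/3⌋ − ⌊342/17⌋ + ⌊342/51⌋ = 214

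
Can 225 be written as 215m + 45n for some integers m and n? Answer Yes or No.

Yes

gcd(215, 45): 215 = 4·45 + 35; 45 = 1·35 + 10; 35 = 3·10 + 5; 10 = 2·5 + 0 → 5
5 divides 225, so a solution exists.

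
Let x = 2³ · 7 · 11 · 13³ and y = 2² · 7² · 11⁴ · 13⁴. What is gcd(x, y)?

676676

min exponent per shared prime: 2² · 7 · 11 · 13³ = 676676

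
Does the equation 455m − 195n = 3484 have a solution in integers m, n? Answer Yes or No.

By Bézout, 455m − 195n = 3484 has integer solutions iff gcd(455, 195) | 3484.
Euclid: 455 = 2·195 + 65; 195 = 3·65 + 0. gcd = 65; 3484 mod 65 = 39. No.

No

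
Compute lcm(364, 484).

gcd first: 484 = 1·364 + 120; 364 = 3·120 + 4; 120 = 30·4 + 0 → gcd = 4
lcm = 364·484/gcd = 176176/4 = 44044

44044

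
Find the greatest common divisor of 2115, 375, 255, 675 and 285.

2115 = 3² · 5 · 47; 375 = 3 · 5³; 255 = 3 · 5 · 17; 675 = 3³ · 5²; 285 = 3 · 5 · 19
gcd takes min exponent of each prime: 3 · 5 = 15

15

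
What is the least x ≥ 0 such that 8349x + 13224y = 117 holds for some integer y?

Reduce mod 13224: 8349x ≡ 117 (mod 13224). With g = gcd(8349, 13224) = 3 dividing 117, divide through: 2783x ≡ 39 (mod 4408).
Since gcd(2783, 4408) = 1, x ≡ 39·(2783)⁻¹ ≡ 3209 (mod 4408). Smallest non-negative: 3209.

3209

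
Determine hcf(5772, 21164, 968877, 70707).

13

gcd(5772, 21164): 21164 = 3·5772 + 3848; 5772 = 1·3848 + 1924; 3848 = 2·1924 + 0 → 1924
gcd(1924, 968877): 968877 = 503·1924 + 1105; 1924 = 1·1105 + 819; 1105 = 1·819 + 286; 819 = 2·286 + 247; 286 = 1·247 + 39; 247 = 6·39 + 13; 39 = 3·13 + 0 → 13
gcd(13, 70707): 70707 = 5439·13 + 0 → 13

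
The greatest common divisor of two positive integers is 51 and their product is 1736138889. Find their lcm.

34041939

For any two positive integers, gcd × lcm equals their product. Hence lcm = 1736138889 / 51 = 34041939.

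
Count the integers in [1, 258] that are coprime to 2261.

197

2261 = 7·17·19. Inclusion–exclusion on these primes:
258 − ⌊258/7⌋ − ⌊258/17⌋ − ⌊258/19⌋ + ⌊258/119⌋ + ⌊258/133⌋ + ⌊258/323⌋ − ⌊258/2261⌋ = 197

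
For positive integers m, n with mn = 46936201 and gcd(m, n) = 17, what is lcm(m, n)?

2760953

Since gcd(m,n)·lcm(m,n) = mn, lcm = 46936201/17 = 2760953.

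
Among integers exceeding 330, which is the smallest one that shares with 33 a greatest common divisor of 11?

gcd(m, 33) = 11 forces 11 | m; write m = 11s. Then gcd(11s, 11·3) = 11·gcd(s, 3), so need gcd(s, 3) = 1.
11s > 330 gives s ≥ 31. The least s ≥ 31 coprime to 3 is 31, so m = 11·31 = 341.

341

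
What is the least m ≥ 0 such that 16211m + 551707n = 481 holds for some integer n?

gcd(16211, 551707) = 13 (Euclid: 551707 = 34·16211 + 533; 16211 = 30·533 + 221; 533 = 2·221 + 91; 221 = 2·91 + 39; 91 = 2·39 + 13; 39 = 3·13 + 0), and 13 | 481.
Extended Euclid: 16211·(-12422) + 551707·(365) = 13. Scale by 37: m₀ = -459614.
General solution m = m₀ + 42439t; reducing mod 42439 gives m = 7215 (and n = -212).

7215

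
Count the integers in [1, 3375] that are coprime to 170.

1271

170 = 2·5·17. Inclusion–exclusion on these primes:
3375 − ⌊3375/2⌋ − ⌊3375/5⌋ − ⌊3375/17⌋ + ⌊3375/10⌋ + ⌊3375/34⌋ + ⌊3375/85⌋ − ⌊3375/170⌋ = 1271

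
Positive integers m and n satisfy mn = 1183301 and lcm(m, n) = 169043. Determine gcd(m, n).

7

From gcd × lcm = mn: gcd = 1183301 / 169043 = 7.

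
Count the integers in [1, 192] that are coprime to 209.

165

209 = 11·19. Inclusion–exclusion on these primes:
192 − ⌊192/11⌋ − ⌊192/19⌋ + ⌊192/209⌋ = 165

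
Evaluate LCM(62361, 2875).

62361 = 3² · 13² · 41; 2875 = 5³ · 23
max exponents: 3² · 5³ · 13² · 23 · 41 = 179287875

179287875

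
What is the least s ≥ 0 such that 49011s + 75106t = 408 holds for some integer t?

gcd(49011, 75106) = 17 (Euclid: 75106 = 1·49011 + 26095; 49011 = 1·26095 + 22916; 26095 = 1·22916 + 3179; 22916 = 7·3179 + 663; 3179 = 4·663 + 527; 663 = 1·527 + 136; 527 = 3·136 + 119; 136 = 1·119 + 17; 119 = 7·17 + 0), and 17 | 408.
Extended Euclid: 49011·(567) + 75106·(-370) = 17. Scale by 24: s₀ = 13608.
General solution s = s₀ + 4418k; reducing mod 4418 gives s = 354 (and t = -231).

354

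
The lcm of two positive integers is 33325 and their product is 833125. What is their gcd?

From gcd × lcm = pq: gcd = 833125 / 33325 = 25.

25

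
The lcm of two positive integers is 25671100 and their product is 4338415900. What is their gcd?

169

From gcd × lcm = ab: gcd = 4338415900 / 25671100 = 169.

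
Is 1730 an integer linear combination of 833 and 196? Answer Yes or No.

No

gcd(833, 196): 833 = 4·196 + 49; 196 = 4·49 + 0 → 49
49 does not divide 1730, so a solution does not exist.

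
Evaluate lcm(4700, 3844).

4516700

4700 = 2² · 5² · 47; 3844 = 2² · 31²
max exponents: 2² · 5² · 31² · 47 = 4516700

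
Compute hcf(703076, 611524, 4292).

4

703076 = 2² · 11 · 19 · 29²; 611524 = 2² · 17² · 23²; 4292 = 2² · 29 · 37
gcd takes min exponent of each prime: 2² = 4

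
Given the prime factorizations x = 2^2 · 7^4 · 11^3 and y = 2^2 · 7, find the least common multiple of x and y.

max exponent per prime: 2^2 · 7^4 · 11^3 = 12782924

12782924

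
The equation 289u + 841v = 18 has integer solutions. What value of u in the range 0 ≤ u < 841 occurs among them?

649

Euclid: 841 = 2·289 + 263; 289 = 1·263 + 26; 263 = 10·26 + 3; 26 = 8·3 + 2; 3 = 1·2 + 1; 2 = 2·1 + 0 → gcd = 1; 18 = 1·18.
Back-substitution yields 289·(-291) + 841·(100) = 1, so one solution is u = -291·18 = -5238, v = 100·18 = 1800.
Solutions in u differ by 841/1 = 841; the one in [0, 841) is -5238 mod 841 = 649.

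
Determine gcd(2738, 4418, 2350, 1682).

gcd(2738, 4418): 4418 = 1·2738 + 1680; 2738 = 1·1680 + 1058; 1680 = 1·1058 + 622; 1058 = 1·622 + 436; 622 = 1·436 + 186; 436 = 2·186 + 64; 186 = 2·64 + 58; 64 = 1·58 + 6; 58 = 9·6 + 4; 6 = 1·4 + 2; 4 = 2·2 + 0 → 2
gcd(2, 2350): 2350 = 1175·2 + 0 → 2
gcd(2, 1682): 1682 = 841·2 + 0 → 2

2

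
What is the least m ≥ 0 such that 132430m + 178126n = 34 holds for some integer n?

3021

gcd(132430, 178126) = 34 (Euclid: 178126 = 1·132430 + 45696; 132430 = 2·45696 + 41038; 45696 = 1·41038 + 4658; 41038 = 8·4658 + 3774; 4658 = 1·3774 + 884; 3774 = 4·884 + 238; 884 = 3·238 + 170; 238 = 1·170 + 68; 170 = 2·68 + 34; 68 = 2·34 + 0), and 34 | 34.
Extended Euclid: 132430·(-2218) + 178126·(1649) = 34. Scale by 1: m₀ = -2218.
General solution m = m₀ + 5239t; reducing mod 5239 gives m = 3021 (and n = -2246).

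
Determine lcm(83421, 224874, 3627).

5172102

83421 = 3² · 13 · 23 · 31; 224874 = 2 · 3² · 13 · 31²; 3627 = 3² · 13 · 31
lcm takes max exponent of each prime: 2 · 3² · 13 · 23 · 31² = 5172102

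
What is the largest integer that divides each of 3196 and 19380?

68

Euclid: 19380 = 6·3196 + 204; 3196 = 15·204 + 136; 204 = 1·136 + 68; 136 = 2·68 + 0. Last nonzero remainder: 68.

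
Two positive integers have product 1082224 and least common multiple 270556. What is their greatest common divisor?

4

gcd·lcm = product, so gcd = 1082224/270556 = 4.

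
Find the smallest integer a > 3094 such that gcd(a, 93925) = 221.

gcd(a, 93925) = 221 forces 221 | a; write a = 221s. Then gcd(221s, 221·425) = 221·gcd(s, 425), so need gcd(s, 425) = 1.
221s > 3094 gives s ≥ 15. The least s ≥ 15 coprime to 425 is 16, so a = 221·16 = 3536.

3536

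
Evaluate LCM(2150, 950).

2150 = 2 · 5² · 43; 950 = 2 · 5² · 19
max exponents: 2 · 5² · 19 · 43 = 40850

40850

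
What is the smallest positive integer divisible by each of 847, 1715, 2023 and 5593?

847 = 7 · 11²; 1715 = 5 · 7³; 2023 = 7 · 17²; 5593 = 7 · 17 · 47
lcm takes max exponent of each prime: 5 · 7³ · 11² · 17² · 47 = 2818676245

2818676245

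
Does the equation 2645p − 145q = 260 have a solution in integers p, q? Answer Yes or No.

Yes

By Bézout, 2645p − 145q = 260 has integer solutions iff gcd(2645, 145) | 260.
Euclid: 2645 = 18·145 + 35; 145 = 4·35 + 5; 35 = 7·5 + 0. gcd = 5; 260 mod 5 = 0. Yes.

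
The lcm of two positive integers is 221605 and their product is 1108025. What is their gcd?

5

gcd·lcm = product, so gcd = 1108025/221605 = 5.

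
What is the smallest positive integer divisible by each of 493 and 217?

106981

493 = 17 · 29; 217 = 7 · 31
max exponents: 7 · 17 · 29 · 31 = 106981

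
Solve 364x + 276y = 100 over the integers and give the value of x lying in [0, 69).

Reduce mod 276: 364x ≡ 100 (mod 276). With g = gcd(364, 276) = 4 dividing 100, divide through: 91x ≡ 25 (mod 69).
Since gcd(91, 69) = 1, x ≡ 25·(91)⁻¹ ≡ 67 (mod 69). Smallest non-negative: 67.

67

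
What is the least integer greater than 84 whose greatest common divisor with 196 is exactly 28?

112

Multiples of 28 above 84: 28·4, 28·5, … . Need the cofactor coprime to 196/28 = 7.
Checking s = 4, 5, … the first with gcd(s, 7) = 1 is s = 4, giving 112.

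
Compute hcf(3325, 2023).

3325 = 5² · 7 · 19
2023 = 7 · 17²
Common: 7 = 7

7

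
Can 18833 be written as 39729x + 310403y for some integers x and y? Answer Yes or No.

By Bézout, 39729x + 310403y = 18833 has integer solutions iff gcd(39729, 310403) | 18833.
Euclid: 310403 = 7·39729 + 32300; 39729 = 1·32300 + 7429; 32300 = 4·7429 + 2584; 7429 = 2·2584 + 2261; 2584 = 1·2261 + 323; 2261 = 7·323 + 0. gcd = 323; 18833 mod 323 = 99. No.

No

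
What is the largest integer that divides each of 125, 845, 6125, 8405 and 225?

125 = 5³; 845 = 5 · 13²; 6125 = 5³ · 7²; 8405 = 5 · 41²; 225 = 3² · 5²
gcd takes min exponent of each prime: 5 = 5

5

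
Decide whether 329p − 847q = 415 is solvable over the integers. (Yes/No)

No

By Bézout, 329p − 847q = 415 has integer solutions iff gcd(329, 847) | 415.
Euclid: 847 = 2·329 + 189; 329 = 1·189 + 140; 189 = 1·140 + 49; 140 = 2·49 + 42; 49 = 1·42 + 7; 42 = 6·7 + 0. gcd = 7; 415 mod 7 = 2. No.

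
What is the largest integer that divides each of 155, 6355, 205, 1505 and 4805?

155 = 5 · 31; 6355 = 5 · 31 · 41; 205 = 5 · 41; 1505 = 5 · 7 · 43; 4805 = 5 · 31²
gcd takes min exponent of each prime: 5 = 5

5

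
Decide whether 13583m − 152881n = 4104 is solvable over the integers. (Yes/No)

No

gcd(13583, 152881): 152881 = 11·13583 + 3468; 13583 = 3·3468 + 3179; 3468 = 1·3179 + 289; 3179 = 11·289 + 0 → 289
289 does not divide 4104, so a solution does not exist.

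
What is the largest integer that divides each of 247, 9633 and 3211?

247

247 = 13 · 19; 9633 = 3 · 13² · 19; 3211 = 13² · 19
gcd takes min exponent of each prime: 13 · 19 = 247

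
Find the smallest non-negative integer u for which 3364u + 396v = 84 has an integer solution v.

Reduce mod 396: 3364u ≡ 84 (mod 396). With g = gcd(3364, 396) = 4 dividing 84, divide through: 841u ≡ 21 (mod 99).
Since gcd(841, 99) = 1, u ≡ 21·(841)⁻¹ ≡ 57 (mod 99). Smallest non-negative: 57.

57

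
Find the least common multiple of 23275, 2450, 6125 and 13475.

23275 = 5² · 7² · 19; 2450 = 2 · 5² · 7²; 6125 = 5³ · 7²; 13475 = 5² · 7² · 11
lcm takes max exponent of each prime: 2 · 5³ · 7² · 11 · 19 = 2560250

2560250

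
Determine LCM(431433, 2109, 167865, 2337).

431433 = 3³ · 19 · 29²; 2109 = 3 · 19 · 37; 167865 = 3 · 5 · 19² · 31; 2337 = 3 · 19 · 41
lcm takes max exponent of each prime: 3³ · 5 · 19² · 29² · 31 · 37 · 41 = 1927454970645

1927454970645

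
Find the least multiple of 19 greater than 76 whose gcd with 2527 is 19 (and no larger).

gcd(m, 2527) = 19 forces 19 | m; write m = 19s. Then gcd(19s, 19·133) = 19·gcd(s, 133), so need gcd(s, 133) = 1.
19s > 76 gives s ≥ 5. The least s ≥ 5 coprime to 133 is 5, so m = 19·5 = 95.

95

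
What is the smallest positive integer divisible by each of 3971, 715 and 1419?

33296835

lcm(3971, 715) = 3971·715/gcd = 2839265/11 = 258115
lcm(258115, 1419) = 258115·1419/gcd = 366265185/11 = 33296835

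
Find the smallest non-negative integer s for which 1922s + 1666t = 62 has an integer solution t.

215

gcd(1922, 1666) = 2 (Euclid: 1922 = 1·1666 + 256; 1666 = 6·256 + 130; 256 = 1·130 + 126; 130 = 1·126 + 4; 126 = 31·4 + 2; 4 = 2·2 + 0), and 2 | 62.
Extended Euclid: 1922·(410) + 1666·(-473) = 2. Scale by 31: s₀ = 12710.
General solution s = s₀ + 833k; reducing mod 833 gives s = 215 (and t = -248).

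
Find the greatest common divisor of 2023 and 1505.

7

Euclid: 2023 = 1·1505 + 518; 1505 = 2·518 + 469; 518 = 1·469 + 49; 469 = 9·49 + 28; 49 = 1·28 + 21; 28 = 1·21 + 7; 21 = 3·7 + 0. Last nonzero remainder: 7.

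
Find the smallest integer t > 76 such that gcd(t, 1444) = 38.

114

gcd(t, 1444) = 38 forces 38 | t; write t = 38s. Then gcd(38s, 38·38) = 38·gcd(s, 38), so need gcd(s, 38) = 1.
38s > 76 gives s ≥ 3. The least s ≥ 3 coprime to 38 is 3, so t = 38·3 = 114.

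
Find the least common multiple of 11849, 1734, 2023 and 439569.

252312606

11849 = 17² · 41; 1734 = 2 · 3 · 17²; 2023 = 7 · 17²; 439569 = 3² · 13² · 17²
lcm takes max exponent of each prime: 2 · 3² · 7 · 13² · 17² · 41 = 252312606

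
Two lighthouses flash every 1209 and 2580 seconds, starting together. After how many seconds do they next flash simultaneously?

1209 = 3 · 13 · 31; 2580 = 2² · 3 · 5 · 43
max exponents: 2² · 3 · 5 · 13 · 31 · 43 = 1039740

1039740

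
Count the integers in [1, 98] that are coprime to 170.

37

170 = 2·5·17. Inclusion–exclusion on these primes:
98 − ⌊98/2⌋ − ⌊98/5⌋ − ⌊98/17⌋ + ⌊98/10⌋ + ⌊98/34⌋ + ⌊98/85⌋ − ⌊98/170⌋ = 37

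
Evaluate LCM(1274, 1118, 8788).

lcm(1274, 1118) = 1274·1118/gcd = 1424332/26 = 54782
lcm(54782, 8788) = 54782·8788/gcd = 481424216/26 = 18516316

18516316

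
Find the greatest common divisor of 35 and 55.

Euclid: 55 = 1·35 + 20; 35 = 1·20 + 15; 20 = 1·15 + 5; 15 = 3·5 + 0. Last nonzero remainder: 5.

5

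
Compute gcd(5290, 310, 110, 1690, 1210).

gcd(5290, 310): 5290 = 17·310 + 20; 310 = 15·20 + 10; 20 = 2·10 + 0 → 10
gcd(10, 110): 110 = 11·10 + 0 → 10
gcd(10, 1690): 1690 = 169·10 + 0 → 10
gcd(10, 1210): 1210 = 121·10 + 0 → 10

10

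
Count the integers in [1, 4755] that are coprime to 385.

2963

385 = 5·7·11. Inclusion–exclusion on these primes:
4755 − ⌊4755/5⌋ − ⌊4755/7⌋ − ⌊4755/11⌋ + ⌊4755/35⌋ + ⌊4755/55⌋ + ⌊4755/77⌋ − ⌊4755/385⌋ = 2963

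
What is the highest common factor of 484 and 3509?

Euclid: 3509 = 7·484 + 121; 484 = 4·121 + 0. Last nonzero remainder: 121.

121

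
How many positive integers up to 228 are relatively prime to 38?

108

38 = 2·19. Inclusion–exclusion on these primes:
228 − ⌊228/2⌋ − ⌊228/19⌋ + ⌊228/38⌋ = 108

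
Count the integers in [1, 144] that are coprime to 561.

561 = 3·11·17. Inclusion–exclusion on these primes:
144 − ⌊144/3⌋ − ⌊144/11⌋ − ⌊144/17⌋ + ⌊144/33⌋ + ⌊144/51⌋ + ⌊144/187⌋ − ⌊144/561⌋ = 81

81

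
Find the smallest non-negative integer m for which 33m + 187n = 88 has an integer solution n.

14

gcd(33, 187) = 11 (Euclid: 187 = 5·33 + 22; 33 = 1·22 + 11; 22 = 2·11 + 0), and 11 | 88.
Extended Euclid: 33·(6) + 187·(-1) = 11. Scale by 8: m₀ = 48.
General solution m = m₀ + 17t; reducing mod 17 gives m = 14 (and n = -2).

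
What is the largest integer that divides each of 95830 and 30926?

14

95830 = 2 · 5 · 7 · 37²
30926 = 2 · 7 · 47²
Common: 2 · 7 = 14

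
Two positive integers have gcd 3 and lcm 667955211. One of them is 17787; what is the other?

112659

a·b = gcd·lcm = 3·667955211 = 2003865633, so b = 2003865633/17787 = 112659.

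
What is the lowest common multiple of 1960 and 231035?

1848280

gcd first: 231035 = 117·1960 + 1715; 1960 = 1·1715 + 245; 1715 = 7·245 + 0 → gcd = 245
lcm = 1960·231035/gcd = 452828600/245 = 1848280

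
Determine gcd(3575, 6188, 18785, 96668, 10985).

gcd(3575, 6188): 6188 = 1·3575 + 2613; 3575 = 1·2613 + 962; 2613 = 2·962 + 689; 962 = 1·689 + 273; 689 = 2·273 + 143; 273 = 1·143 + 130; 143 = 1·130 + 13; 130 = 10·13 + 0 → 13
gcd(13, 18785): 18785 = 1445·13 + 0 → 13
gcd(13, 96668): 96668 = 7436·13 + 0 → 13
gcd(13, 10985): 10985 = 845·13 + 0 → 13

13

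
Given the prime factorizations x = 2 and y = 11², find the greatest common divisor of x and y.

1

min exponent per shared prime: (none) = 1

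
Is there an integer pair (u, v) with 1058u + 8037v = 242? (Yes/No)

Yes

By Bézout, 1058u + 8037v = 242 has integer solutions iff gcd(1058, 8037) | 242.
Euclid: 8037 = 7·1058 + 631; 1058 = 1·631 + 427; 631 = 1·427 + 204; 427 = 2·204 + 19; 204 = 10·19 + 14; 19 = 1·14 + 5; 14 = 2·5 + 4; 5 = 1·4 + 1; 4 = 4·1 + 0. gcd = 1; 242 mod 1 = 0. Yes.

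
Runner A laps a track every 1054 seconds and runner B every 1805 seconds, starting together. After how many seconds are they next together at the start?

1902470

gcd first: 1805 = 1·1054 + 751; 1054 = 1·751 + 303; 751 = 2·303 + 145; 303 = 2·145 + 13; 145 = 11·13 + 2; 13 = 6·2 + 1; 2 = 2·1 + 0 → gcd = 1
lcm = 1054·1805/gcd = 1902470/1 = 1902470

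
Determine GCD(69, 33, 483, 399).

3

69 = 3 · 23; 33 = 3 · 11; 483 = 3 · 7 · 23; 399 = 3 · 7 · 19
gcd takes min exponent of each prime: 3 = 3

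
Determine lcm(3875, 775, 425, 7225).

lcm(3875, 775) = 3875·775/gcd = 3003125/775 = 3875
lcm(3875, 425) = 3875·425/gcd = 1646875/25 = 65875
lcm(65875, 7225) = 65875·7225/gcd = 475946875/425 = 1119875

1119875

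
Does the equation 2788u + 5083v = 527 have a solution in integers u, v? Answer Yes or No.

By Bézout, 2788u + 5083v = 527 has integer solutions iff gcd(2788, 5083) | 527.
Euclid: 5083 = 1·2788 + 2295; 2788 = 1·2295 + 493; 2295 = 4·493 + 323; 493 = 1·323 + 170; 323 = 1·170 + 153; 170 = 1·153 + 17; 153 = 9·17 + 0. gcd = 17; 527 mod 17 = 0. Yes.

Yes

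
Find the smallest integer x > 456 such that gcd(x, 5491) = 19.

gcd(x, 5491) = 19 forces 19 | x; write x = 19s. Then gcd(19s, 19·289) = 19·gcd(s, 289), so need gcd(s, 289) = 1.
19s > 456 gives s ≥ 25. The least s ≥ 25 coprime to 289 is 25, so x = 19·25 = 475.

475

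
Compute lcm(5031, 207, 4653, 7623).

4606418817

5031 = 3² · 13 · 43; 207 = 3² · 23; 4653 = 3² · 11 · 47; 7623 = 3² · 7 · 11²
lcm takes max exponent of each prime: 3² · 7 · 11² · 13 · 23 · 43 · 47 = 4606418817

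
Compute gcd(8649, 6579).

8649 = 3² · 31²
6579 = 3² · 17 · 43
Common: 3² = 9

9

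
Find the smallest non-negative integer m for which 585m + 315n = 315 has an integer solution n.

gcd(585, 315) = 45 (Euclid: 585 = 1·315 + 270; 315 = 1·270 + 45; 270 = 6·45 + 0), and 45 | 315.
Extended Euclid: 585·(-1) + 315·(2) = 45. Scale by 7: m₀ = -7.
General solution m = m₀ + 7t; reducing mod 7 gives m = 0 (and n = 1).

0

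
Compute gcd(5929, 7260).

121

Euclid: 7260 = 1·5929 + 1331; 5929 = 4·1331 + 605; 1331 = 2·605 + 121; 605 = 5·121 + 0. Last nonzero remainder: 121.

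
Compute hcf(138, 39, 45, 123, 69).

3

gcd(138, 39): 138 = 3·39 + 21; 39 = 1·21 + 18; 21 = 1·18 + 3; 18 = 6·3 + 0 → 3
gcd(3, 45): 45 = 15·3 + 0 → 3
gcd(3, 123): 123 = 41·3 + 0 → 3
gcd(3, 69): 69 = 23·3 + 0 → 3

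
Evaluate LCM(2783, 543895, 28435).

2783 = 11² · 23; 543895 = 5 · 11² · 29 · 31; 28435 = 5 · 11² · 47
lcm takes max exponent of each prime: 5 · 11² · 23 · 29 · 31 · 47 = 587950495

587950495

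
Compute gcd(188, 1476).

188 = 2² · 47
1476 = 2² · 3² · 41
Common: 2² = 4

4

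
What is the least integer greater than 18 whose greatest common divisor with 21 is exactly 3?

gcd(k, 21) = 3 forces 3 | k; write k = 3s. Then gcd(3s, 3·7) = 3·gcd(s, 7), so need gcd(s, 7) = 1.
3s > 18 gives s ≥ 7. The least s ≥ 7 coprime to 7 is 8, so k = 3·8 = 24.

24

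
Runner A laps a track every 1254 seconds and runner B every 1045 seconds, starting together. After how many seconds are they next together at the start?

gcd first: 1254 = 1·1045 + 209; 1045 = 5·209 + 0 → gcd = 209
lcm = 1254·1045/gcd = 1310430/209 = 6270

6270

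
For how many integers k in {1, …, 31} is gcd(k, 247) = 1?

Prime factors of 247: 13, 19. Count integers ≤ 31 divisible by none of them.
By inclusion–exclusion: 31 − ⌊31/13⌋ − ⌊31/19⌋ + ⌊31/247⌋ = 28.

28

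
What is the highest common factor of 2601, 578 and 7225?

gcd(2601, 578): 2601 = 4·578 + 289; 578 = 2·289 + 0 → 289
gcd(289, 7225): 7225 = 25·289 + 0 → 289

289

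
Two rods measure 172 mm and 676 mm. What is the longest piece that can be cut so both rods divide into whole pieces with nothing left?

172 = 2² · 43
676 = 2² · 13²
Common: 2² = 4

4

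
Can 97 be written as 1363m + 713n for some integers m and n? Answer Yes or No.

Yes

gcd(1363, 713): 1363 = 1·713 + 650; 713 = 1·650 + 63; 650 = 10·63 + 20; 63 = 3·20 + 3; 20 = 6·3 + 2; 3 = 1·2 + 1; 2 = 2·1 + 0 → 1
1 divides 97, so a solution exists.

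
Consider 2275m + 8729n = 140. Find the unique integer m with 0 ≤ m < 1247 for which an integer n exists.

825

Reduce mod 8729: 2275m ≡ 140 (mod 8729). With g = gcd(2275, 8729) = 7 dividing 140, divide through: 325m ≡ 20 (mod 1247).
Since gcd(325, 1247) = 1, m ≡ 20·(325)⁻¹ ≡ 825 (mod 1247). Smallest non-negative: 825.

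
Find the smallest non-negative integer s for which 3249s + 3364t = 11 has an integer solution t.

gcd(3249, 3364) = 1 (Euclid: 3364 = 1·3249 + 115; 3249 = 28·115 + 29; 115 = 3·29 + 28; 29 = 1·28 + 1; 28 = 28·1 + 0), and 1 | 11.
Extended Euclid: 3249·(117) + 3364·(-113) = 1. Scale by 11: s₀ = 1287.
General solution s = s₀ + 3364k; reducing mod 3364 gives s = 1287 (and t = -1243).

1287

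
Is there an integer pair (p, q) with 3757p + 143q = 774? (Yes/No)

By Bézout, 3757p + 143q = 774 has integer solutions iff gcd(3757, 143) | 774.
Euclid: 3757 = 26·143 + 39; 143 = 3·39 + 26; 39 = 1·26 + 13; 26 = 2·13 + 0. gcd = 13; 774 mod 13 = 7. No.

No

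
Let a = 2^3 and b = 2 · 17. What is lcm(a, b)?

136

max exponent per prime: 2^3 · 17 = 136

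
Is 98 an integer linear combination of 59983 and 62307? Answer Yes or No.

Yes

By Bézout, 59983m − 62307n = 98 has integer solutions iff gcd(59983, 62307) | 98.
Euclid: 62307 = 1·59983 + 2324; 59983 = 25·2324 + 1883; 2324 = 1·1883 + 441; 1883 = 4·441 + 119; 441 = 3·119 + 84; 119 = 1·84 + 35; 84 = 2·35 + 14; 35 = 2·14 + 7; 14 = 2·7 + 0. gcd = 7; 98 mod 7 = 0. Yes.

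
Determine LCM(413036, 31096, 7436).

208996216

lcm(413036, 31096) = 413036·31096/gcd = 12843767456/676 = 18999656
lcm(18999656, 7436) = 18999656·7436/gcd = 141281442016/676 = 208996216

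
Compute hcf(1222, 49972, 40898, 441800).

1222 = 2 · 13 · 47; 49972 = 2² · 13 · 31²; 40898 = 2 · 11² · 13²; 441800 = 2³ · 5² · 47²
gcd takes min exponent of each prime: 2 = 2

2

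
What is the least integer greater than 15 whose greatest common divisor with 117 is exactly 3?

117 = 3·39. Any m with gcd(m, 117) = 3 is a multiple of 3, say 3s, with s coprime to 39.
Need s > 15/3, so s ≥ 6. First s ≥ 6 with gcd(s, 39) = 1 is s = 7. Thus m = 3·7 = 21.

21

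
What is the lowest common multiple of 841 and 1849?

1555009

gcd first: 1849 = 2·841 + 167; 841 = 5·167 + 6; 167 = 27·6 + 5; 6 = 1·5 + 1; 5 = 5·1 + 0 → gcd = 1
lcm = 841·1849/gcd = 1555009/1 = 1555009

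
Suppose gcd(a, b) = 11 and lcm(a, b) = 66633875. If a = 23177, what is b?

Using ab = gcd(a,b)·lcm(a,b) = 11·66633875 = 732972625, we get b = 732972625/23177 = 31625.

31625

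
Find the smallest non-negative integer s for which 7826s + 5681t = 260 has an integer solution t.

212

Euclid: 7826 = 1·5681 + 2145; 5681 = 2·2145 + 1391; 2145 = 1·1391 + 754; 1391 = 1·754 + 637; 754 = 1·637 + 117; 637 = 5·117 + 52; 117 = 2·52 + 13; 52 = 4·13 + 0 → gcd = 13; 260 = 13·20.
Back-substitution yields 7826·(98) + 5681·(-135) = 13, so one solution is s = 98·20 = 1960, t = -135·20 = -2700.
Solutions in s differ by 5681/13 = 437; the one in [0, 437) is 1960 mod 437 = 212.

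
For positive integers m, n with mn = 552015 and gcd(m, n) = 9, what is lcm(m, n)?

61335

For any two positive integers, gcd × lcm equals their product. Hence lcm = 552015 / 9 = 61335.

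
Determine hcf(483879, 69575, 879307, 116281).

gcd(483879, 69575): 483879 = 6·69575 + 66429; 69575 = 1·66429 + 3146; 66429 = 21·3146 + 363; 3146 = 8·363 + 242; 363 = 1·242 + 121; 242 = 2·121 + 0 → 121
gcd(121, 879307): 879307 = 7267·121 + 0 → 121
gcd(121, 116281): 116281 = 961·121 + 0 → 121

121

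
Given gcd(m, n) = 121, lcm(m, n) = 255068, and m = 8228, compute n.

Using mn = gcd(m,n)·lcm(m,n) = 121·255068 = 30863228, we get n = 30863228/8228 = 3751.

3751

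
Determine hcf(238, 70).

238 = 2 · 7 · 17
70 = 2 · 5 · 7
Common: 2 · 7 = 14

14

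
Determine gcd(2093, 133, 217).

gcd(2093, 133): 2093 = 15·133 + 98; 133 = 1·98 + 35; 98 = 2·35 + 28; 35 = 1·28 + 7; 28 = 4·7 + 0 → 7
gcd(7, 217): 217 = 31·7 + 0 → 7

7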